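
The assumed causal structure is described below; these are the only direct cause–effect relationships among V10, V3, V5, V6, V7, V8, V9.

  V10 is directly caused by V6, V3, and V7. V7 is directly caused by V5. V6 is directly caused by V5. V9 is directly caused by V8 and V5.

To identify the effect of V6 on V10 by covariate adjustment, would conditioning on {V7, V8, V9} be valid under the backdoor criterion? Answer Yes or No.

Yes

Backdoor paths from V6 to V10 (paths whose first edge points into V6):
  P1: V6 <- V5 -> V7 -> V10
Condition 1 (no descendant of V6 in the set): holds — descendants of V6 are {V10}; none are in {V7, V8, V9}.
Condition 2 (every backdoor path blocked by {V7, V8, V9}):
  P1: blocked at chain node V7 ∈ conditioning set.
{V7, V8, V9} satisfies the backdoor criterion.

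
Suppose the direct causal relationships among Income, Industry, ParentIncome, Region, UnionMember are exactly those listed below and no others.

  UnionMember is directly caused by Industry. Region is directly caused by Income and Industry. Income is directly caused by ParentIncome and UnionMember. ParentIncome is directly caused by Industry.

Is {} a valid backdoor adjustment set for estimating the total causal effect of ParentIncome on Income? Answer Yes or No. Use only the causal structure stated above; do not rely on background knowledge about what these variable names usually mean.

Backdoor paths from ParentIncome to Income (paths whose first edge points into ParentIncome):
  P1: ParentIncome <- Industry -> UnionMember -> Income
  P2: ParentIncome <- Industry -> Region <- Income
Condition 1 (no descendant of ParentIncome in the set): holds — descendants of ParentIncome are {Income, Region}; none are in {}.
Condition 2 (every backdoor path blocked by {}):
  P1: open — no interior node is in the conditioning set.
  P2: blocked at collider Region (neither it nor any descendant is in the conditioning set).
{} does not satisfy the backdoor criterion.

No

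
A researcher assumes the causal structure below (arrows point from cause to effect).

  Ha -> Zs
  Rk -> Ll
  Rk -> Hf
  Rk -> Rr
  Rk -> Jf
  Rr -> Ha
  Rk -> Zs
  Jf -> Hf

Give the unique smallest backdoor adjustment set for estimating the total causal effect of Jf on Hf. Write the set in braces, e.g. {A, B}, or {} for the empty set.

Variables eligible for adjustment (non-descendants of Jf, excluding Jf and Hf): {Ha, Ll, Rk, Rr, Zs}.
Backdoor paths from Jf to Hf:
  P1: Jf <- Rk -> Hf
The empty set is not sufficient: P1 (Jf <- Rk -> Hf) has no collider blocking it and no conditioned non-collider, so it is open.
Try {Rk}:
  P1: blocked at fork node Rk ∈ conditioning set.
{Rk} contains no descendant of Jf and blocks every backdoor path.
No other singleton works — e.g. {Rr} leaves P1 open — so {Rk} is the unique smallest valid adjustment set.

{Rk}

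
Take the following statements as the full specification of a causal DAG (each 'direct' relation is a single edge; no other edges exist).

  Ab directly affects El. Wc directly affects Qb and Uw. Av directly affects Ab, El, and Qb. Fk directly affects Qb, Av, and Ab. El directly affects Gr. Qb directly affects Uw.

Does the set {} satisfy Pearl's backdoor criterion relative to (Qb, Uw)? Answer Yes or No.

Backdoor paths from Qb to Uw (paths whose first edge points into Qb):
  P1: Qb <- Wc -> Uw
Condition 1 (no descendant of Qb in the set): holds — descendants of Qb are {Uw}; none are in {}.
Condition 2 (every backdoor path blocked by {}):
  P1: open — no interior node is in the conditioning set.
{} does not satisfy the backdoor criterion.

No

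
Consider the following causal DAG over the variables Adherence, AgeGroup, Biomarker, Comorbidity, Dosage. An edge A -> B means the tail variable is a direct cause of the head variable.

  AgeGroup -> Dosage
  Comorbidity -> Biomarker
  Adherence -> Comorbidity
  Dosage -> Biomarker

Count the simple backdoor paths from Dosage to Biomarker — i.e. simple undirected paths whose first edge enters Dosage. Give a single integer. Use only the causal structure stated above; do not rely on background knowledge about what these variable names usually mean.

0

A backdoor path from Dosage to Biomarker is any simple undirected path whose first edge points into Dosage (i.e. leaves Dosage via a parent).
Parents of Dosage: {AgeGroup}.
No simple path from any parent of Dosage reaches Biomarker without revisiting Dosage, so there are no backdoor paths.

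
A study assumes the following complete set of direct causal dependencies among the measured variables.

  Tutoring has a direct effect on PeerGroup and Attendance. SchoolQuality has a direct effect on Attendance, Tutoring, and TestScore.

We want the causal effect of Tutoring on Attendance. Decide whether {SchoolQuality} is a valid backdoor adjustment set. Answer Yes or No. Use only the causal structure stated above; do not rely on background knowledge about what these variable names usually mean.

Backdoor paths from Tutoring to Attendance (paths whose first edge points into Tutoring):
  P1: Tutoring <- SchoolQuality -> Attendance
Condition 1 (no descendant of Tutoring in the set): holds — descendants of Tutoring are {Attendance, PeerGroup}; none are in {SchoolQuality}.
Condition 2 (every backdoor path blocked by {SchoolQuality}):
  P1: blocked at fork node SchoolQuality ∈ conditioning set.
{SchoolQuality} satisfies the backdoor criterion.

Yes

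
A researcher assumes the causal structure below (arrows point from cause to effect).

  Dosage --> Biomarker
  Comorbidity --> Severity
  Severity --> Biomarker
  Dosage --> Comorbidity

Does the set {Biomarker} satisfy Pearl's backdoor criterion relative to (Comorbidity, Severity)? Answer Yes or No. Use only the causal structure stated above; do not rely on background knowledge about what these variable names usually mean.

Backdoor paths from Comorbidity to Severity (paths whose first edge points into Comorbidity):
  P1: Comorbidity <- Dosage -> Biomarker <- Severity
Condition 1 (no descendant of Comorbidity in the set): FAILS — Biomarker is a descendant of Comorbidity.
Condition 2 (every backdoor path blocked by {Biomarker}):
  P1: open — collider(s) Biomarker are conditioned on (or have a conditioned descendant) and no non-collider on the path is in the set.
{Biomarker} does not satisfy the backdoor criterion.

No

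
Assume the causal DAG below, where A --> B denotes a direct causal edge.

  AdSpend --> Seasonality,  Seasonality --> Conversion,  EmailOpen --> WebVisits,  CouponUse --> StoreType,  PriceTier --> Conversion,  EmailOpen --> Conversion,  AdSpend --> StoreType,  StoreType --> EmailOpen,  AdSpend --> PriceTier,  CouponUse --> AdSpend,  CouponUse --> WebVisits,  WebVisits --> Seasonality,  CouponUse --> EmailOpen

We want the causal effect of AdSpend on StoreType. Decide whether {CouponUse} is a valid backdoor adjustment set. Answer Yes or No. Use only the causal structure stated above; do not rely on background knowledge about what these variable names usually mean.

Backdoor paths from AdSpend to StoreType (paths whose first edge points into AdSpend):
  P1: AdSpend <- CouponUse -> StoreType
  P2: AdSpend <- CouponUse -> EmailOpen <- StoreType
  P3: AdSpend <- CouponUse -> WebVisits <- EmailOpen <- StoreType
  P4: AdSpend <- CouponUse -> WebVisits -> Seasonality -> Conversion <- EmailOpen <- StoreType
Condition 1 (no descendant of AdSpend in the set): holds — descendants of AdSpend are {Conversion, EmailOpen, PriceTier, Seasonality, StoreType, WebVisits}; none are in {CouponUse}.
Condition 2 (every backdoor path blocked by {CouponUse}):
  P1: blocked at fork node CouponUse ∈ conditioning set.
  P2: blocked at fork node CouponUse ∈ conditioning set.
  P3: blocked at fork node CouponUse ∈ conditioning set.
  P4: blocked at fork node CouponUse ∈ conditioning set.
{CouponUse} satisfies the backdoor criterion.

Yes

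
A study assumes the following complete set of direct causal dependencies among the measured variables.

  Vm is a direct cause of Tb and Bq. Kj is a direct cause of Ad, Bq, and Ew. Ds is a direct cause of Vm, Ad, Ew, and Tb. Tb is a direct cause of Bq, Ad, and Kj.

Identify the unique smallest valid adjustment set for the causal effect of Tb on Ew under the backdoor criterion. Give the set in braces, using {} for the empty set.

Variables eligible for adjustment (non-descendants of Tb, excluding Tb and Ew): {Ds, Vm}.
Backdoor paths from Tb to Ew:
  P1: Tb <- Ds -> Vm -> Bq <- Kj -> Ew
  P2: Tb <- Ds -> Ew
  P3: Tb <- Ds -> Ad <- Kj -> Ew
  P4: Tb <- Vm <- Ds -> Ew
  P5: Tb <- Vm <- Ds -> Ad <- Kj -> Ew
  P6: Tb <- Vm -> Bq <- Kj -> Ew
  P7: Tb <- Vm -> Bq <- Kj -> Ad <- Ds -> Ew
The empty set is not sufficient: P2 (Tb <- Ds -> Ew) has no collider blocking it and no conditioned non-collider, so it is open.
Try {Ds}:
  P1: blocked at fork node Ds ∈ conditioning set.
  P2: blocked at fork node Ds ∈ conditioning set.
  P3: blocked at fork node Ds ∈ conditioning set.
  P4: blocked at fork node Ds ∈ conditioning set.
  P5: blocked at fork node Ds ∈ conditioning set.
  P6: blocked at collider Bq (neither it nor any descendant is in the conditioning set).
  P7: blocked at collider Bq (neither it nor any descendant is in the conditioning set).
{Ds} contains no descendant of Tb and blocks every backdoor path.
No other singleton works — e.g. {Vm} leaves P2 open — so {Ds} is the unique smallest valid adjustment set.

{Ds}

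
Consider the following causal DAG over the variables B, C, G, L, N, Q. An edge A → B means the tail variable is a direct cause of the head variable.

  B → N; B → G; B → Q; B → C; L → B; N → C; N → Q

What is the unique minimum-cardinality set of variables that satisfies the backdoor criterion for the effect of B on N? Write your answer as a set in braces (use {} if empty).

{}

Variables eligible for adjustment (non-descendants of B, excluding B and N): {L}.
Backdoor paths from B to N:
  (none)
With no backdoor paths the empty set already satisfies the criterion, and it is trivially minimal.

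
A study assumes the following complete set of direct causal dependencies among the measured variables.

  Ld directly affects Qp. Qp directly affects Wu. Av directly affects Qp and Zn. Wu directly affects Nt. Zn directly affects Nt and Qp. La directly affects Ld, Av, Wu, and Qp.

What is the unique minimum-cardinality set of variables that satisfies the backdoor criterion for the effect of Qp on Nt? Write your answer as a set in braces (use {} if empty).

Variables eligible for adjustment (non-descendants of Qp, excluding Qp and Nt): {Av, La, Ld, Zn}.
Backdoor paths from Qp to Nt:
  P1: Qp <- La -> Av -> Zn -> Nt
  P2: Qp <- La -> Wu -> Nt
  P3: Qp <- Av <- La -> Wu -> Nt
  P4: Qp <- Av -> Zn -> Nt
  P5: Qp <- Ld <- La -> Av -> Zn -> Nt
  P6: Qp <- Ld <- La -> Wu -> Nt
  P7: Qp <- Zn <- Av <- La -> Wu -> Nt
  P8: Qp <- Zn -> Nt
The empty set is not sufficient: P1 (Qp <- La -> Av -> Zn -> Nt) has no collider blocking it and no conditioned non-collider, so it is open.
Try {La, Zn}:
  P1: blocked at fork node La ∈ conditioning set.
  P2: blocked at fork node La ∈ conditioning set.
  P3: blocked at fork node La ∈ conditioning set.
  P4: blocked at chain node Zn ∈ conditioning set.
  P5: blocked at fork node La ∈ conditioning set.
  P6: blocked at fork node La ∈ conditioning set.
  P7: blocked at chain node Zn ∈ conditioning set.
  P8: blocked at fork node Zn ∈ conditioning set.
{La, Zn} contains no descendant of Qp and blocks every backdoor path.
Every element of {La, Zn} is needed (dropping La leaves P2 open; dropping Zn leaves P4 open), so no proper subset is valid.
Among all size-2 subsets of the eligible variables, only {La, Zn} blocks every backdoor path, so it is the unique smallest valid adjustment set.

{La, Zn}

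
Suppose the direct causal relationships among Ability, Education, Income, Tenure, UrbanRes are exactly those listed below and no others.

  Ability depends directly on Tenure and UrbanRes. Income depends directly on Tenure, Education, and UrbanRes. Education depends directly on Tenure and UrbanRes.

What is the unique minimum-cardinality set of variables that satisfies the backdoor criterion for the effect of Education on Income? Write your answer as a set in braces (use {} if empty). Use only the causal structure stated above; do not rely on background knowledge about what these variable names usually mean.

Variables eligible for adjustment (non-descendants of Education, excluding Education and Income): {Ability, Tenure, UrbanRes}.
Backdoor paths from Education to Income:
  P1: Education <- Tenure -> Ability <- UrbanRes -> Income
  P2: Education <- Tenure -> Income
  P3: Education <- UrbanRes -> Ability <- Tenure -> Income
  P4: Education <- UrbanRes -> Income
The empty set is not sufficient: P2 (Education <- Tenure -> Income) has no collider blocking it and no conditioned non-collider, so it is open.
Try {Tenure, UrbanRes}:
  P1: blocked at fork node Tenure ∈ conditioning set.
  P2: blocked at fork node Tenure ∈ conditioning set.
  P3: blocked at fork node UrbanRes ∈ conditioning set.
  P4: blocked at fork node UrbanRes ∈ conditioning set.
{Tenure, UrbanRes} contains no descendant of Education and blocks every backdoor path.
Every element of {Tenure, UrbanRes} is needed (dropping Tenure leaves P2 open; dropping UrbanRes leaves P4 open), so no proper subset is valid.
Among all size-2 subsets of the eligible variables, only {Tenure, UrbanRes} blocks every backdoor path, so it is the unique smallest valid adjustment set.

{Tenure, UrbanRes}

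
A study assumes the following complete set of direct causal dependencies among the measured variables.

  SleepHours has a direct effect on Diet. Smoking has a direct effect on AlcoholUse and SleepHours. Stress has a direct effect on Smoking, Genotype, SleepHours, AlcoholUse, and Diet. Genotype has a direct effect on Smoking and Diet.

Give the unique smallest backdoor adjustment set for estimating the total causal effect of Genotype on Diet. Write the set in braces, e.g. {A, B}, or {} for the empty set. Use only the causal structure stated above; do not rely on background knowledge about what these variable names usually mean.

{Stress}

Variables eligible for adjustment (non-descendants of Genotype, excluding Genotype and Diet): {Stress}.
Backdoor paths from Genotype to Diet:
  P1: Genotype <- Stress -> Smoking -> SleepHours -> Diet
  P2: Genotype <- Stress -> SleepHours -> Diet
  P3: Genotype <- Stress -> AlcoholUse <- Smoking -> SleepHours -> Diet
  P4: Genotype <- Stress -> Diet
The empty set is not sufficient: P1 (Genotype <- Stress -> Smoking -> SleepHours -> Diet) has no collider blocking it and no conditioned non-collider, so it is open.
Try {Stress}:
  P1: blocked at fork node Stress ∈ conditioning set.
  P2: blocked at fork node Stress ∈ conditioning set.
  P3: blocked at fork node Stress ∈ conditioning set.
  P4: blocked at fork node Stress ∈ conditioning set.
{Stress} contains no descendant of Genotype and blocks every backdoor path.
{Stress} is the unique smallest valid adjustment set.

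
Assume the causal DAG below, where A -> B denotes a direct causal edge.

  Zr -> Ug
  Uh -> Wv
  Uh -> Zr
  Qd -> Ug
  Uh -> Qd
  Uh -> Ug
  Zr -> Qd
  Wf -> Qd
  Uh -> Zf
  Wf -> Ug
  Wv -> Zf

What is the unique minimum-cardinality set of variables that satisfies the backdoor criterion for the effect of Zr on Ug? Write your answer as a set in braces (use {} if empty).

{Uh}

Variables eligible for adjustment (non-descendants of Zr, excluding Zr and Ug): {Uh, Wf, Wv, Zf}.
Backdoor paths from Zr to Ug:
  P1: Zr <- Uh -> Qd <- Wf -> Ug
  P2: Zr <- Uh -> Qd -> Ug
  P3: Zr <- Uh -> Ug
The empty set is not sufficient: P2 (Zr <- Uh -> Qd -> Ug) has no collider blocking it and no conditioned non-collider, so it is open.
Try {Uh}:
  P1: blocked at fork node Uh ∈ conditioning set.
  P2: blocked at fork node Uh ∈ conditioning set.
  P3: blocked at fork node Uh ∈ conditioning set.
{Uh} contains no descendant of Zr and blocks every backdoor path.
No other singleton works — e.g. {Wf} leaves P2 open — so {Uh} is the unique smallest valid adjustment set.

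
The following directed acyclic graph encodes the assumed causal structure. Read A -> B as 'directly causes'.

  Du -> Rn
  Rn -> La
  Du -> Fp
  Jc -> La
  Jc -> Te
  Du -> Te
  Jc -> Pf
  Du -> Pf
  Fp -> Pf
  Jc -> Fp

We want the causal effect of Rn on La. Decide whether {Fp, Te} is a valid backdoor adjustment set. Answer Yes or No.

Backdoor paths from Rn to La (paths whose first edge points into Rn):
  P1: Rn <- Du -> Fp <- Jc -> La
  P2: Rn <- Du -> Fp -> Pf <- Jc -> La
  P3: Rn <- Du -> Pf <- Jc -> La
  P4: Rn <- Du -> Pf <- Fp <- Jc -> La
  P5: Rn <- Du -> Te <- Jc -> La
Condition 1 (no descendant of Rn in the set): holds — descendants of Rn are {La}; none are in {Fp, Te}.
Condition 2 (every backdoor path blocked by {Fp, Te}):
  P1: open — collider(s) Fp are conditioned on (or have a conditioned descendant) and no non-collider on the path is in the set.
  P2: blocked at chain node Fp ∈ conditioning set.
  P3: blocked at collider Pf (neither it nor any descendant is in the conditioning set).
  P4: blocked at collider Pf (neither it nor any descendant is in the conditioning set).
  P5: open — collider(s) Te are conditioned on (or have a conditioned descendant) and no non-collider on the path is in the set.
{Fp, Te} does not satisfy the backdoor criterion.

No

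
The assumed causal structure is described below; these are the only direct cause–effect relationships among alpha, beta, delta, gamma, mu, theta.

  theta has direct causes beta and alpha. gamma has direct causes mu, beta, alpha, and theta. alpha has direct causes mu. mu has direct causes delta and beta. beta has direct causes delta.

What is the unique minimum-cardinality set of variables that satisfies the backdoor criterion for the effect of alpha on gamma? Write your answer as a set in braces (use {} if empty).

Variables eligible for adjustment (non-descendants of alpha, excluding alpha and gamma): {beta, delta, mu}.
Backdoor paths from alpha to gamma:
  P1: alpha <- mu <- delta -> beta -> theta -> gamma
  P2: alpha <- mu <- delta -> beta -> gamma
  P3: alpha <- mu <- beta -> theta -> gamma
  P4: alpha <- mu <- beta -> gamma
  P5: alpha <- mu -> gamma
The empty set is not sufficient: P1 (alpha <- mu <- delta -> beta -> theta -> gamma) has no collider blocking it and no conditioned non-collider, so it is open.
Try {mu}:
  P1: blocked at chain node mu ∈ conditioning set.
  P2: blocked at chain node mu ∈ conditioning set.
  P3: blocked at chain node mu ∈ conditioning set.
  P4: blocked at chain node mu ∈ conditioning set.
  P5: blocked at fork node mu ∈ conditioning set.
{mu} contains no descendant of alpha and blocks every backdoor path.
No other singleton works — e.g. {delta} leaves P3 open — so {mu} is the unique smallest valid adjustment set.

{mu}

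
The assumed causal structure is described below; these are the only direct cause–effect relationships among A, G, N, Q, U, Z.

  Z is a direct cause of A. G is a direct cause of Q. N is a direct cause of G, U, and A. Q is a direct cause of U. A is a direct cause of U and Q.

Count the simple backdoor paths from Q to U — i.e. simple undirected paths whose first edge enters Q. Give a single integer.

A backdoor path from Q to U is any simple undirected path whose first edge points into Q (i.e. leaves Q via a parent).
Parents of Q: {A, G}.
Enumerating:
  P1: Q <- A <- N -> U
  P2: Q <- A -> U
  P3: Q <- G <- N -> A -> U
  P4: Q <- G <- N -> U
That exhausts the simple backdoor paths. Count: 4.

4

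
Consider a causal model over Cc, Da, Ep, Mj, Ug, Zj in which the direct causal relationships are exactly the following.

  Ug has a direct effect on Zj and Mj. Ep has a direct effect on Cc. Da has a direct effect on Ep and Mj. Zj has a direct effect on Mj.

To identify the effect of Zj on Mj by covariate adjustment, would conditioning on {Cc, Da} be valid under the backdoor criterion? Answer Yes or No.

No

Backdoor paths from Zj to Mj (paths whose first edge points into Zj):
  P1: Zj <- Ug -> Mj
Condition 1 (no descendant of Zj in the set): holds — descendants of Zj are {Mj}; none are in {Cc, Da}.
Condition 2 (every backdoor path blocked by {Cc, Da}):
  P1: open — no interior node is in the conditioning set.
{Cc, Da} does not satisfy the backdoor criterion.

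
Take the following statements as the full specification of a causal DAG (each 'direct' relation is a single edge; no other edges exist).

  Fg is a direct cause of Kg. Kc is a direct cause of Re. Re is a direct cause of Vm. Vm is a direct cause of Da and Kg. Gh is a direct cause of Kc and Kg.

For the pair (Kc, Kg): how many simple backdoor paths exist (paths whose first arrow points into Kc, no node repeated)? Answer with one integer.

A backdoor path from Kc to Kg is any simple undirected path whose first edge points into Kc (i.e. leaves Kc via a parent).
Parents of Kc: {Gh}.
Enumerating:
  P1: Kc <- Gh -> Kg
That exhausts the simple backdoor paths. Count: 1.

1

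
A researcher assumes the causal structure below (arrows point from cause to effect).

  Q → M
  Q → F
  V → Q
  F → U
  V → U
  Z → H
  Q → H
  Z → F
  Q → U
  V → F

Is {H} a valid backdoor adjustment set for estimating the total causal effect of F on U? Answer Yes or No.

No

Backdoor paths from F to U (paths whose first edge points into F):
  P1: F <- V -> Q -> U
  P2: F <- V -> U
  P3: F <- Q <- V -> U
  P4: F <- Q -> U
  P5: F <- Z -> H <- Q <- V -> U
  P6: F <- Z -> H <- Q -> U
Condition 1 (no descendant of F in the set): holds — descendants of F are {U}; none are in {H}.
Condition 2 (every backdoor path blocked by {H}):
  P1: open — no interior node is in the conditioning set.
  P2: open — no interior node is in the conditioning set.
  P3: open — no interior node is in the conditioning set.
  P4: open — no interior node is in the conditioning set.
  P5: open — collider(s) H are conditioned on (or have a conditioned descendant) and no non-collider on the path is in the set.
  P6: open — collider(s) H are conditioned on (or have a conditioned descendant) and no non-collider on the path is in the set.
{H} does not satisfy the backdoor criterion.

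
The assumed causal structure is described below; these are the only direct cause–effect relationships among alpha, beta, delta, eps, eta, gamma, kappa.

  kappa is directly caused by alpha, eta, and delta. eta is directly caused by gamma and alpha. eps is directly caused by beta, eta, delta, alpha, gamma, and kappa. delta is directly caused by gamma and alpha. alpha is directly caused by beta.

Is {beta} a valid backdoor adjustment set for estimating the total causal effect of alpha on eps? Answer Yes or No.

Backdoor paths from alpha to eps (paths whose first edge points into alpha):
  P1: alpha <- beta -> eps
Condition 1 (no descendant of alpha in the set): holds — descendants of alpha are {delta, eps, eta, kappa}; none are in {beta}.
Condition 2 (every backdoor path blocked by {beta}):
  P1: blocked at fork node beta ∈ conditioning set.
{beta} satisfies the backdoor criterion.

Yes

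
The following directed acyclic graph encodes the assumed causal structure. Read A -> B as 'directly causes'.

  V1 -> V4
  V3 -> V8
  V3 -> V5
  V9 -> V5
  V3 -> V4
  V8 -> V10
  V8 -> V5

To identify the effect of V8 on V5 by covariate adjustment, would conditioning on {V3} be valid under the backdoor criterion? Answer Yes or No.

Backdoor paths from V8 to V5 (paths whose first edge points into V8):
  P1: V8 <- V3 -> V5
Condition 1 (no descendant of V8 in the set): holds — descendants of V8 are {V10, V5}; none are in {V3}.
Condition 2 (every backdoor path blocked by {V3}):
  P1: blocked at fork node V3 ∈ conditioning set.
{V3} satisfies the backdoor criterion.

Yes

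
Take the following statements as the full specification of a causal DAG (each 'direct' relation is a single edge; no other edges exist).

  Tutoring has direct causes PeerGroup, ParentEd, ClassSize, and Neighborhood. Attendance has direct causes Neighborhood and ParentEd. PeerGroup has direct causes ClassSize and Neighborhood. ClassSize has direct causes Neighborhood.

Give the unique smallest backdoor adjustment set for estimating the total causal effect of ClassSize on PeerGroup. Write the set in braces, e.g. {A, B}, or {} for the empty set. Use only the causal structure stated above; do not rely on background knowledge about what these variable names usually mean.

Variables eligible for adjustment (non-descendants of ClassSize, excluding ClassSize and PeerGroup): {Attendance, Neighborhood, ParentEd}.
Backdoor paths from ClassSize to PeerGroup:
  P1: ClassSize <- Neighborhood -> PeerGroup
  P2: ClassSize <- Neighborhood -> Tutoring <- PeerGroup
  P3: ClassSize <- Neighborhood -> Attendance <- ParentEd -> Tutoring <- PeerGroup
The empty set is not sufficient: P1 (ClassSize <- Neighborhood -> PeerGroup) has no collider blocking it and no conditioned non-collider, so it is open.
Try {Neighborhood}:
  P1: blocked at fork node Neighborhood ∈ conditioning set.
  P2: blocked at fork node Neighborhood ∈ conditioning set.
  P3: blocked at fork node Neighborhood ∈ conditioning set.
{Neighborhood} contains no descendant of ClassSize and blocks every backdoor path.
No other singleton works — e.g. {ParentEd} leaves P1 open — so {Neighborhood} is the unique smallest valid adjustment set.

{Neighborhood}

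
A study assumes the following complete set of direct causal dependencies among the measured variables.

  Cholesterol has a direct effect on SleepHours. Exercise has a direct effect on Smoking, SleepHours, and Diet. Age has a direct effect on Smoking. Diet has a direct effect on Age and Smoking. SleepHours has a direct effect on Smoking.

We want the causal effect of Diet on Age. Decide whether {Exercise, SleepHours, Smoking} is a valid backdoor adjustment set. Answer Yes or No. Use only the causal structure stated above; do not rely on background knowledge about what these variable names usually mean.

Backdoor paths from Diet to Age (paths whose first edge points into Diet):
  P1: Diet <- Exercise -> SleepHours -> Smoking <- Age
  P2: Diet <- Exercise -> Smoking <- Age
Condition 1 (no descendant of Diet in the set): FAILS — Smoking is a descendant of Diet.
Condition 2 (every backdoor path blocked by {Exercise, SleepHours, Smoking}):
  P1: blocked at fork node Exercise ∈ conditioning set.
  P2: blocked at fork node Exercise ∈ conditioning set.
{Exercise, SleepHours, Smoking} does not satisfy the backdoor criterion.

No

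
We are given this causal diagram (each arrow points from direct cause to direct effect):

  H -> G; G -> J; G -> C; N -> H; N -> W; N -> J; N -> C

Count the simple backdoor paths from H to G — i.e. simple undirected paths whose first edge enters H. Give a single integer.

A backdoor path from H to G is any simple undirected path whose first edge points into H (i.e. leaves H via a parent).
Parents of H: {N}.
Enumerating:
  P1: H <- N -> C <- G
  P2: H <- N -> J <- G
That exhausts the simple backdoor paths. Count: 2.

2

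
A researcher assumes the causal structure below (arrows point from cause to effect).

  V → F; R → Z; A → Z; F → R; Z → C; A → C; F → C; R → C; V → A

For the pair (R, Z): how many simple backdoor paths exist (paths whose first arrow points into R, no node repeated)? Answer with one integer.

4

A backdoor path from R to Z is any simple undirected path whose first edge points into R (i.e. leaves R via a parent).
Parents of R: {F}.
Enumerating:
  P1: R <- F <- V -> A -> Z
  P2: R <- F <- V -> A -> C <- Z
  P3: R <- F -> C <- A -> Z
  P4: R <- F -> C <- Z
That exhausts the simple backdoor paths. Count: 4.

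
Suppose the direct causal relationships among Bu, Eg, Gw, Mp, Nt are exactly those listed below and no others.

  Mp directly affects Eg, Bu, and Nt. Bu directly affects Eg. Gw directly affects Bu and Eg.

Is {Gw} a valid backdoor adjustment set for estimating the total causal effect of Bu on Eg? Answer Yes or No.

Backdoor paths from Bu to Eg (paths whose first edge points into Bu):
  P1: Bu <- Gw -> Eg
  P2: Bu <- Mp -> Eg
Condition 1 (no descendant of Bu in the set): holds — descendants of Bu are {Eg}; none are in {Gw}.
Condition 2 (every backdoor path blocked by {Gw}):
  P1: blocked at fork node Gw ∈ conditioning set.
  P2: open — no interior node is in the conditioning set.
{Gw} does not satisfy the backdoor criterion.

No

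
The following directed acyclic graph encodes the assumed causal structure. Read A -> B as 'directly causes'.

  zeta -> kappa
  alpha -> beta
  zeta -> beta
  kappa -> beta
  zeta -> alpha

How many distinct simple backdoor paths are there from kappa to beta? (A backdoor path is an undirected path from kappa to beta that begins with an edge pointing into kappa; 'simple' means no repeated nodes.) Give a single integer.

A backdoor path from kappa to beta is any simple undirected path whose first edge points into kappa (i.e. leaves kappa via a parent).
Parents of kappa: {zeta}.
Enumerating:
  P1: kappa <- zeta -> alpha -> beta
  P2: kappa <- zeta -> beta
That exhausts the simple backdoor paths. Count: 2.

2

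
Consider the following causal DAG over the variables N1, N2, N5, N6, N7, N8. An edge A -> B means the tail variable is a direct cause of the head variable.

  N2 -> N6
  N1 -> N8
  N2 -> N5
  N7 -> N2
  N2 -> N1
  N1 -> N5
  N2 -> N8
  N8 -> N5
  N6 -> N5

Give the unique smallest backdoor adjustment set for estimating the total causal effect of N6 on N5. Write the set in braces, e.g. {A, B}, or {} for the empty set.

Variables eligible for adjustment (non-descendants of N6, excluding N6 and N5): {N1, N2, N7, N8}.
Backdoor paths from N6 to N5:
  P1: N6 <- N2 -> N1 -> N8 -> N5
  P2: N6 <- N2 -> N1 -> N5
  P3: N6 <- N2 -> N8 <- N1 -> N5
  P4: N6 <- N2 -> N8 -> N5
  P5: N6 <- N2 -> N5
The empty set is not sufficient: P1 (N6 <- N2 -> N1 -> N8 -> N5) has no collider blocking it and no conditioned non-collider, so it is open.
Try {N2}:
  P1: blocked at fork node N2 ∈ conditioning set.
  P2: blocked at fork node N2 ∈ conditioning set.
  P3: blocked at fork node N2 ∈ conditioning set.
  P4: blocked at fork node N2 ∈ conditioning set.
  P5: blocked at fork node N2 ∈ conditioning set.
{N2} contains no descendant of N6 and blocks every backdoor path.
No other singleton works — e.g. {N7} leaves P1 open — so {N2} is the unique smallest valid adjustment set.

{N2}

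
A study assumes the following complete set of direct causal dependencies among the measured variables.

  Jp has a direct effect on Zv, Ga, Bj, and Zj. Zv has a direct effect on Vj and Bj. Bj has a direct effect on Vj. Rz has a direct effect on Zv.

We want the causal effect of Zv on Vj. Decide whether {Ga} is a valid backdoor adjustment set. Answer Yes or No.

Backdoor paths from Zv to Vj (paths whose first edge points into Zv):
  P1: Zv <- Jp -> Bj -> Vj
Condition 1 (no descendant of Zv in the set): holds — descendants of Zv are {Bj, Vj}; none are in {Ga}.
Condition 2 (every backdoor path blocked by {Ga}):
  P1: open — no interior node is in the conditioning set.
{Ga} does not satisfy the backdoor criterion.

No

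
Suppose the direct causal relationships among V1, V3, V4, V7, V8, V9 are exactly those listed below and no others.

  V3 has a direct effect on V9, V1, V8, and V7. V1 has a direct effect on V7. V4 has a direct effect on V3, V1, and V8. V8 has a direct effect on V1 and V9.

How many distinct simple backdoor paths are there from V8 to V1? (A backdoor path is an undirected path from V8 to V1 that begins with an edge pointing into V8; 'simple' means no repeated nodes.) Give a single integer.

A backdoor path from V8 to V1 is any simple undirected path whose first edge points into V8 (i.e. leaves V8 via a parent).
Parents of V8: {V3, V4}.
Enumerating:
  P1: V8 <- V4 -> V3 -> V1
  P2: V8 <- V4 -> V3 -> V7 <- V1
  P3: V8 <- V4 -> V1
  P4: V8 <- V3 <- V4 -> V1
  P5: V8 <- V3 -> V1
  P6: V8 <- V3 -> V7 <- V1
That exhausts the simple backdoor paths. Count: 6.

6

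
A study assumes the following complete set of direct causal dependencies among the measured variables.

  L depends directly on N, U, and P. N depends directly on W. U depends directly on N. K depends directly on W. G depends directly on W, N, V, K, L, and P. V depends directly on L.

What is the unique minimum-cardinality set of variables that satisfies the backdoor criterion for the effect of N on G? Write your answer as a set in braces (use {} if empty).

{W}

Variables eligible for adjustment (non-descendants of N, excluding N and G): {K, P, W}.
Backdoor paths from N to G:
  P1: N <- W -> K -> G
  P2: N <- W -> G
The empty set is not sufficient: P1 (N <- W -> K -> G) has no collider blocking it and no conditioned non-collider, so it is open.
Try {W}:
  P1: blocked at fork node W ∈ conditioning set.
  P2: blocked at fork node W ∈ conditioning set.
{W} contains no descendant of N and blocks every backdoor path.
No other singleton works — e.g. {P} leaves P1 open — so {W} is the unique smallest valid adjustment set.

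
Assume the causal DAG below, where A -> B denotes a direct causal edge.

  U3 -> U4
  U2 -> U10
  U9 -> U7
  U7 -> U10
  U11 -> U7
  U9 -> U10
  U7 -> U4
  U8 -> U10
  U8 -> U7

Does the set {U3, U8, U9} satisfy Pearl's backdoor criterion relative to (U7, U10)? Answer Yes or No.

Backdoor paths from U7 to U10 (paths whose first edge points into U7):
  P1: U7 <- U9 -> U10
  P2: U7 <- U8 -> U10
Condition 1 (no descendant of U7 in the set): holds — descendants of U7 are {U10, U4}; none are in {U3, U8, U9}.
Condition 2 (every backdoor path blocked by {U3, U8, U9}):
  P1: blocked at fork node U9 ∈ conditioning set.
  P2: blocked at fork node U8 ∈ conditioning set.
{U3, U8, U9} satisfies the backdoor criterion.

Yes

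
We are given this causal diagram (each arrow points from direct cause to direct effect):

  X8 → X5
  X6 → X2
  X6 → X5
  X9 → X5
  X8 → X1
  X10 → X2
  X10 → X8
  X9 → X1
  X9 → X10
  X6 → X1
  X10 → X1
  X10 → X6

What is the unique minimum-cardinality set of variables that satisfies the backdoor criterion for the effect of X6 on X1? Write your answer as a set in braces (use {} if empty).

{X10}

Variables eligible for adjustment (non-descendants of X6, excluding X6 and X1): {X10, X8, X9}.
Backdoor paths from X6 to X1:
  P1: X6 <- X10 <- X9 -> X1
  P2: X6 <- X10 <- X9 -> X5 <- X8 -> X1
  P3: X6 <- X10 -> X8 -> X1
  P4: X6 <- X10 -> X8 -> X5 <- X9 -> X1
  P5: X6 <- X10 -> X1
The empty set is not sufficient: P1 (X6 <- X10 <- X9 -> X1) has no collider blocking it and no conditioned non-collider, so it is open.
Try {X10}:
  P1: blocked at chain node X10 ∈ conditioning set.
  P2: blocked at chain node X10 ∈ conditioning set.
  P3: blocked at fork node X10 ∈ conditioning set.
  P4: blocked at fork node X10 ∈ conditioning set.
  P5: blocked at fork node X10 ∈ conditioning set.
{X10} contains no descendant of X6 and blocks every backdoor path.
No other singleton works — e.g. {X9} leaves P3 open — so {X10} is the unique smallest valid adjustment set.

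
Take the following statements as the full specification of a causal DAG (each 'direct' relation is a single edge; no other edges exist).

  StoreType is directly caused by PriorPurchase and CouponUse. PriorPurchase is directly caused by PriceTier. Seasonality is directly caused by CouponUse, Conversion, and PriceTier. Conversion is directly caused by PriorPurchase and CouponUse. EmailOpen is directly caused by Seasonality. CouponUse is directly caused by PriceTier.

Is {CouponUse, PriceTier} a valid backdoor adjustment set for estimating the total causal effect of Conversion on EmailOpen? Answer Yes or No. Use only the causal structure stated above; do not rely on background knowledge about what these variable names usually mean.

Backdoor paths from Conversion to EmailOpen (paths whose first edge points into Conversion):
  P1: Conversion <- CouponUse <- PriceTier -> Seasonality -> EmailOpen
  P2: Conversion <- CouponUse -> Seasonality -> EmailOpen
  P3: Conversion <- CouponUse -> StoreType <- PriorPurchase <- PriceTier -> Seasonality -> EmailOpen
  P4: Conversion <- PriorPurchase <- PriceTier -> CouponUse -> Seasonality -> EmailOpen
  P5: Conversion <- PriorPurchase <- PriceTier -> Seasonality -> EmailOpen
  P6: Conversion <- PriorPurchase -> StoreType <- CouponUse <- PriceTier -> Seasonality -> EmailOpen
  P7: Conversion <- PriorPurchase -> StoreType <- CouponUse -> Seasonality -> EmailOpen
Condition 1 (no descendant of Conversion in the set): holds — descendants of Conversion are {EmailOpen, Seasonality}; none are in {CouponUse, PriceTier}.
Condition 2 (every backdoor path blocked by {CouponUse, PriceTier}):
  P1: blocked at chain node CouponUse ∈ conditioning set.
  P2: blocked at fork node CouponUse ∈ conditioning set.
  P3: blocked at fork node CouponUse ∈ conditioning set.
  P4: blocked at fork node PriceTier ∈ conditioning set.
  P5: blocked at fork node PriceTier ∈ conditioning set.
  P6: blocked at collider StoreType (neither it nor any descendant is in the conditioning set).
  P7: blocked at collider StoreType (neither it nor any descendant is in the conditioning set).
{CouponUse, PriceTier} satisfies the backdoor criterion.

Yes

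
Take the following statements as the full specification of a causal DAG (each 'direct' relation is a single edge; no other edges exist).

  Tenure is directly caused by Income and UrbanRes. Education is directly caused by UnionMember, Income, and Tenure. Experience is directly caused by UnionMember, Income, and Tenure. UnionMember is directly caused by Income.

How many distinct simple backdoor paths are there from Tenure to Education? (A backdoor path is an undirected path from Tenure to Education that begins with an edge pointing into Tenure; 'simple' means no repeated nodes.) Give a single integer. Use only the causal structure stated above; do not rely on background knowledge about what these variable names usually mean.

A backdoor path from Tenure to Education is any simple undirected path whose first edge points into Tenure (i.e. leaves Tenure via a parent).
Parents of Tenure: {Income, UrbanRes}.
Enumerating:
  P1: Tenure <- Income -> UnionMember -> Education
  P2: Tenure <- Income -> Education
  P3: Tenure <- Income -> Experience <- UnionMember -> Education
That exhausts the simple backdoor paths. Count: 3.

3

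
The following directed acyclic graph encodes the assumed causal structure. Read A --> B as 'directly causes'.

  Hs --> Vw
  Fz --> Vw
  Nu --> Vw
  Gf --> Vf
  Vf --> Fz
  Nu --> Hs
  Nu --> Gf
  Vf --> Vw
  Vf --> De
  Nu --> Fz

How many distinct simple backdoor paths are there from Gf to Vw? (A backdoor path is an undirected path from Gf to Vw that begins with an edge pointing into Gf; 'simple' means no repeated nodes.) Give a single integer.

A backdoor path from Gf to Vw is any simple undirected path whose first edge points into Gf (i.e. leaves Gf via a parent).
Parents of Gf: {Nu}.
Enumerating:
  P1: Gf <- Nu -> Fz <- Vf -> Vw
  P2: Gf <- Nu -> Fz -> Vw
  P3: Gf <- Nu -> Hs -> Vw
  P4: Gf <- Nu -> Vw
That exhausts the simple backdoor paths. Count: 4.

4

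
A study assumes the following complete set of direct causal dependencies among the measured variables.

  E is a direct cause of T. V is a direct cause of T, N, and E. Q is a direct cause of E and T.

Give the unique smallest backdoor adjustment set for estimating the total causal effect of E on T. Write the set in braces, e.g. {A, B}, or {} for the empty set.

{Q, V}

Variables eligible for adjustment (non-descendants of E, excluding E and T): {N, Q, V}.
Backdoor paths from E to T:
  P1: E <- V -> T
  P2: E <- Q -> T
The empty set is not sufficient: P1 (E <- V -> T) has no collider blocking it and no conditioned non-collider, so it is open.
Try {Q, V}:
  P1: blocked at fork node V ∈ conditioning set.
  P2: blocked at fork node Q ∈ conditioning set.
{Q, V} contains no descendant of E and blocks every backdoor path.
Every element of {Q, V} is needed (dropping Q leaves P2 open; dropping V leaves P1 open), so no proper subset is valid.
Among all size-2 subsets of the eligible variables, only {Q, V} blocks every backdoor path, so it is the unique smallest valid adjustment set.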